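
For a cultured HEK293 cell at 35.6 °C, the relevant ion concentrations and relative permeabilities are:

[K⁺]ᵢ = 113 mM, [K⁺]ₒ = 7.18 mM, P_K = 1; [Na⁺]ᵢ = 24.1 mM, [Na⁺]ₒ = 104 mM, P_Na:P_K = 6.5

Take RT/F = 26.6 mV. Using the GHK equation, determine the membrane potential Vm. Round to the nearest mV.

25 mV

Vm = 26.6 · ln[(Σ P·[cation]ₒ + Σ P·[anion]ᵢ) / (Σ P·[cation]ᵢ + Σ P·[anion]ₒ)]
Numerator = 1×7.18 + 6.5×104 = 683.2
Denominator = 1×113 + 6.5×24.1 = 269.6
Vm = 26.6 · ln(2.5336) = 26.6 × (0.9296) = 24.73 mV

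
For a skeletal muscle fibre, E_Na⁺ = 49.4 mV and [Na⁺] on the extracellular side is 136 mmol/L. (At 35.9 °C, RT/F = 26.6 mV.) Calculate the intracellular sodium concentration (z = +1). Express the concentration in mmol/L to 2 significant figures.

21 mmol/L

Nernst: E = (26.6/1) · ln([out]/[in]), so ln([out]/[in]) = 49.4 × 1 / 26.6 = 1.8571.
[out]/[in] = e^(1.8571) = 6.405.
[in] = 136 / 6.405 = 21.23 mmol/L.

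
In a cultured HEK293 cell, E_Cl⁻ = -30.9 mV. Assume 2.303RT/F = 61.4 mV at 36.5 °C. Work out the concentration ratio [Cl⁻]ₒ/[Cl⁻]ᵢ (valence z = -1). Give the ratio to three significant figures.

3.19

log₁₀([out]/[in]) = E·z/(61.4) = -30.9 × -1 / 61.4 = 0.5033
[out]/[in] = 10^(0.5033) = 3.186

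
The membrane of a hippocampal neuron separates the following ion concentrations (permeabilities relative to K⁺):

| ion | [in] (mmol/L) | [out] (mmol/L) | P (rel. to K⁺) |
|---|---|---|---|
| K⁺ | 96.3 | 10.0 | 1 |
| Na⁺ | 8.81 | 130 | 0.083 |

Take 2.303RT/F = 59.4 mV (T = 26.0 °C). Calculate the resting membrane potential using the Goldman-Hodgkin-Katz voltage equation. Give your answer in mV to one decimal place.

-39.7 mV

Vm = 59.4 · log₁₀[(Σ P·[cation]ₒ + Σ P·[anion]ᵢ) / (Σ P·[cation]ᵢ + Σ P·[anion]ₒ)]
Numerator = 1×10.0 + 0.083×130 = 20.79
Denominator = 1×96.3 + 0.083×8.81 = 97.03
Vm = 59.4 · log₁₀(0.21426) = 59.4 × (-0.6691) = -39.74 mV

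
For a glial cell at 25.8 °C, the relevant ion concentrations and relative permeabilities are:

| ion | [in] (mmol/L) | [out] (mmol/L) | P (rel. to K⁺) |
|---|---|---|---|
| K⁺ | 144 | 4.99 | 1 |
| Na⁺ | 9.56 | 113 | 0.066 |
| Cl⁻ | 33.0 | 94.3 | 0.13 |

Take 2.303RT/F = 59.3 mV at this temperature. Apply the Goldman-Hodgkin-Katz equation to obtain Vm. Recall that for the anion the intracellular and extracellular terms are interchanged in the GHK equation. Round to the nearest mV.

Vm = 59.3 · log₁₀[(Σ P·[cation]ₒ + Σ P·[anion]ᵢ) / (Σ P·[cation]ᵢ + Σ P·[anion]ₒ)]
Numerator = 1×4.99 + 0.066×113 + 0.13×33.0 = 16.74
Denominator = 1×144 + 0.066×9.56 + 0.13×94.3 = 156.9
Vm = 59.3 · log₁₀(0.10669) = 59.3 × (-0.9719) = -57.63 mV

-58 mV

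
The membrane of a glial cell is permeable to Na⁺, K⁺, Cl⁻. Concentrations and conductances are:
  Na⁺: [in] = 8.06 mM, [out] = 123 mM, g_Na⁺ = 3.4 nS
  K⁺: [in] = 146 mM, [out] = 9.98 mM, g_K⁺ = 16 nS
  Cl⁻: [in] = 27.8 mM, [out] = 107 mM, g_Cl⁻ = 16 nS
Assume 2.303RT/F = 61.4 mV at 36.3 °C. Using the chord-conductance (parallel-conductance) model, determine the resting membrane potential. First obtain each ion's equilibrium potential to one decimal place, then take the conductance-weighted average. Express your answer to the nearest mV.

E_Na⁺ = (61.4/1)·log₁₀(123/8.06) = 72.7 mV
E_K⁺ = (61.4/1)·log₁₀(9.98/146) = -71.5 mV
E_Cl⁻ = (61.4/-1)·log₁₀(107/27.8) = -35.9 mV
Vm = (Σ gᵢEᵢ)/(Σ gᵢ) = (3.4·72.7 + 16·-71.5 + 16·-35.9) / (3.4 + 16 + 16)
= -1471.22 / 35.4 = -41.56 mV

-42 mV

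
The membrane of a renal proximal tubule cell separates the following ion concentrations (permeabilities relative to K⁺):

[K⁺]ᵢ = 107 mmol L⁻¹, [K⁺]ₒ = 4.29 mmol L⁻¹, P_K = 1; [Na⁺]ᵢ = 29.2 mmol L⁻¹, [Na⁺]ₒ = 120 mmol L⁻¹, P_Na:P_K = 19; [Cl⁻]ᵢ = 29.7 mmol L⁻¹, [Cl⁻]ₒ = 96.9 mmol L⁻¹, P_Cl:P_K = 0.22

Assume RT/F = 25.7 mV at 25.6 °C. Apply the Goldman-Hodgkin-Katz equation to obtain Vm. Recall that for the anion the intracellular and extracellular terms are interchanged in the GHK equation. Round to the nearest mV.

Vm = 25.7 · ln[(Σ P·[cation]ₒ + Σ P·[anion]ᵢ) / (Σ P·[cation]ᵢ + Σ P·[anion]ₒ)]
Numerator = 1×4.29 + 19×120 + 0.22×29.7 = 2291
Denominator = 1×107 + 19×29.2 + 0.22×96.9 = 683.1
Vm = 25.7 · ln(3.3535) = 25.7 × (1.2100) = 31.10 mV

31 mV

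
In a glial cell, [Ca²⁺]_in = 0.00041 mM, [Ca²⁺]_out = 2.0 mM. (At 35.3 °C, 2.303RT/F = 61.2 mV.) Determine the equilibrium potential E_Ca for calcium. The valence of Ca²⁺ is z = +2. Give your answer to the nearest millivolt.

E = (61.2/z) · log₁₀([Ca²⁺]_out/[Ca²⁺]_in) with z = +2.
= (61.2/2) · log₁₀(2.0/0.00041) = 30.60 · log₁₀(4878)
= 30.60 · (3.6882) = 112.86 mV

113 mV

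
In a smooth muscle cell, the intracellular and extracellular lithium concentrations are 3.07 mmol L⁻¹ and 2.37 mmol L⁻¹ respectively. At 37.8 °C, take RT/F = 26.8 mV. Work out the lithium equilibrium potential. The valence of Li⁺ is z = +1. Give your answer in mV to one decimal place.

E = (26.8/z) · ln([Li⁺]_out/[Li⁺]_in) with z = +1.
= (26.8/1) · ln(2.37/3.07) = 26.80 · ln(0.772)
= 26.80 · (-0.2588) = -6.94 mV

-6.9 mV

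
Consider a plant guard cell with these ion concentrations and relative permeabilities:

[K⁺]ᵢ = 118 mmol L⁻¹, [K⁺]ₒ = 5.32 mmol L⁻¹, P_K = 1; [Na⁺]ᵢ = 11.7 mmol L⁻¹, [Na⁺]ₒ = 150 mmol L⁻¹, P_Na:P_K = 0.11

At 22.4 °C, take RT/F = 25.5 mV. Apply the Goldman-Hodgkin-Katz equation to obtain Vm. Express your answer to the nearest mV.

Vm = 25.5 · ln[(Σ P·[cation]ₒ + Σ P·[anion]ᵢ) / (Σ P·[cation]ᵢ + Σ P·[anion]ₒ)]
Numerator = 1×5.32 + 0.11×150 = 21.82
Denominator = 1×118 + 0.11×11.7 = 119.3
Vm = 25.5 · ln(0.18292) = 25.5 × (-1.6987) = -43.32 mV

-43 mV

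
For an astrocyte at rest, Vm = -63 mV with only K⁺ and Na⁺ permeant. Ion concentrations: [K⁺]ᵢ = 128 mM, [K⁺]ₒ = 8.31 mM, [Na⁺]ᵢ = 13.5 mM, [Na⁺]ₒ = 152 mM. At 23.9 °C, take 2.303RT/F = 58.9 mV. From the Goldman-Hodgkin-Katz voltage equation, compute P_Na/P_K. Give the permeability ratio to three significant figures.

Let α = P_Na/P_K. GHK: Vm = 58.9·log₁₀[(Kₒ + α·Naₒ)/(Kᵢ + α·Naᵢ)].
10^(Vm/58.9) = 10^(-63.0/58.9) = 0.08519
So 0.08519·(Kᵢ + α·Naᵢ) = Kₒ + α·Naₒ → α = (0.08519·128.0 − 8.31) / (152.0 − 0.08519·13.5)
α = (10.9 − 8.31) / (152.0 − 1.15) = 2.594/150.8 = 0.0172

0.0172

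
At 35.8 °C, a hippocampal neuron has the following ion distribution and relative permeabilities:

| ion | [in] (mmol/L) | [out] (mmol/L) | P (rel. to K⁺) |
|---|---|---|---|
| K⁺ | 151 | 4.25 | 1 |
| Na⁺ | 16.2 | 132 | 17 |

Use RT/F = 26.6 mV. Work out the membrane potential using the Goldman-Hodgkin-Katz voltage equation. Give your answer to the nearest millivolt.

Vm = 26.6 · ln[(Σ P·[cation]ₒ + Σ P·[anion]ᵢ) / (Σ P·[cation]ᵢ + Σ P·[anion]ₒ)]
Numerator = 1×4.25 + 17×132 = 2248
Denominator = 1×151 + 17×16.2 = 426.4
Vm = 26.6 · ln(5.2726) = 26.6 × (1.6625) = 44.22 mV

44 mV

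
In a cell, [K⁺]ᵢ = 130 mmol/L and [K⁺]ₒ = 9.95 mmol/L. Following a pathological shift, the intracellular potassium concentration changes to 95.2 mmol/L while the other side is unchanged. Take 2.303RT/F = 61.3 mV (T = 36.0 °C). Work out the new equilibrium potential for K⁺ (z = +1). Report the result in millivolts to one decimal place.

After the shift: [K⁺]_out = 9.95, [K⁺]_in = 95.2 mmol/L.
E_new = (61.3/1)·log₁₀(9.95/95.2) = 61.30 · (-0.9808) = -60.12 mV

-60.1 mV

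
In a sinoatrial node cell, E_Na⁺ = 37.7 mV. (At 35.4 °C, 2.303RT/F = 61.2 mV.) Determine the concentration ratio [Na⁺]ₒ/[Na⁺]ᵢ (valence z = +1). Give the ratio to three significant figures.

4.13

log₁₀([out]/[in]) = E·z/(61.2) = 37.7 × 1 / 61.2 = 0.6160
[out]/[in] = 10^(0.6160) = 4.131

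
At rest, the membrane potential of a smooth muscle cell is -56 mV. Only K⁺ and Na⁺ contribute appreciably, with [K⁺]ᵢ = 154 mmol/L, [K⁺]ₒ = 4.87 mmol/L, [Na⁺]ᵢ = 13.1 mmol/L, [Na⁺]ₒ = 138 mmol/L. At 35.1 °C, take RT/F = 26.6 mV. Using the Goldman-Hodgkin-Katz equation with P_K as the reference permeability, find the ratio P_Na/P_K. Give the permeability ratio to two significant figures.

0.10

Let α = P_Na/P_K. GHK: Vm = 26.6·ln[(Kₒ + α·Naₒ)/(Kᵢ + α·Naᵢ)].
e^(Vm/26.6) = e^(-56.0/26.6) = 0.12181
So 0.12181·(Kᵢ + α·Naᵢ) = Kₒ + α·Naₒ → α = (0.12181·154.0 − 4.87) / (138.0 − 0.12181·13.1)
α = (18.76 − 4.87) / (138.0 − 1.596) = 13.89/136.4 = 0.1018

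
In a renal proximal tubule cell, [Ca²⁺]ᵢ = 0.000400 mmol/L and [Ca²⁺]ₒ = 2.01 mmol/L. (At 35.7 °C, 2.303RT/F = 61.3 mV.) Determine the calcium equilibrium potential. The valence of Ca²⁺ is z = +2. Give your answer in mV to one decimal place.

113.4 mV

E = (61.3/z) · log₁₀([Ca²⁺]_out/[Ca²⁺]_in) with z = +2.
= (61.3/2) · log₁₀(2.01/0.000400) = 30.65 · log₁₀(5025)
= 30.65 · (3.7011) = 113.44 mV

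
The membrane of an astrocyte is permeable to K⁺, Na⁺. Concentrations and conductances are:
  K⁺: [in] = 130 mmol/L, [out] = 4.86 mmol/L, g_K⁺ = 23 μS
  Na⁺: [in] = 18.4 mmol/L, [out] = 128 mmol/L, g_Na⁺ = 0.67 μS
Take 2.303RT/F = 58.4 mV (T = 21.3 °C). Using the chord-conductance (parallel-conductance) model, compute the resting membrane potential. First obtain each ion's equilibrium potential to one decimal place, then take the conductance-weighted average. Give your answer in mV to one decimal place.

E_K⁺ = (58.4/1)·log₁₀(4.86/130) = -83.4 mV
E_Na⁺ = (58.4/1)·log₁₀(128/18.4) = 49.2 mV
Vm = (Σ gᵢEᵢ)/(Σ gᵢ) = (23·-83.4 + 0.67·49.2) / (23 + 0.67)
= -1885.24 / 23.67 = -79.65 mV

-79.6 mV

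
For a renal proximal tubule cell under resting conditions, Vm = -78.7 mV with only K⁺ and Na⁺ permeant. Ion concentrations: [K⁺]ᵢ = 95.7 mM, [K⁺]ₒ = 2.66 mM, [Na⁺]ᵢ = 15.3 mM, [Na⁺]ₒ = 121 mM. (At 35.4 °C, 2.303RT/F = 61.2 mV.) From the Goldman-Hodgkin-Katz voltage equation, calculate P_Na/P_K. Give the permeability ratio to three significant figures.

Let α = P_Na/P_K. GHK: Vm = 61.2·log₁₀[(Kₒ + α·Naₒ)/(Kᵢ + α·Naᵢ)].
10^(Vm/61.2) = 10^(-78.7/61.2) = 0.051767
So 0.051767·(Kᵢ + α·Naᵢ) = Kₒ + α·Naₒ → α = (0.051767·95.7 − 2.66) / (121.0 − 0.051767·15.3)
α = (4.954 − 2.66) / (121.0 − 0.792) = 2.294/120.2 = 0.01908

0.0191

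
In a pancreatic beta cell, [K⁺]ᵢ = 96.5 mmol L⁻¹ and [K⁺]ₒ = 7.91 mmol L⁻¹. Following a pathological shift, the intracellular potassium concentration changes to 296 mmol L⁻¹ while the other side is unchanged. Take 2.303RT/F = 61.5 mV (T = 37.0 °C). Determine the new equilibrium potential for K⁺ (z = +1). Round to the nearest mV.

-97 mV

After the shift: [K⁺]_out = 7.91, [K⁺]_in = 296 mmol L⁻¹.
E_new = (61.5/1)·log₁₀(7.91/296) = 61.50 · (-1.5731) = -96.75 mV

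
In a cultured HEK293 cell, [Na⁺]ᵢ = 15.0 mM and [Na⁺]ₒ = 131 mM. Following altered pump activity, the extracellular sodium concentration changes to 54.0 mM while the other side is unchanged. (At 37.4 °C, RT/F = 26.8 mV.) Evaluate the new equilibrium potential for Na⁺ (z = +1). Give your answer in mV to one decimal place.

34.3 mV

After the shift: [Na⁺]_out = 54.0, [Na⁺]_in = 15.0 mM.
E_new = (26.8/1)·ln(54.0/15.0) = 26.80 · (1.2809) = 34.33 mV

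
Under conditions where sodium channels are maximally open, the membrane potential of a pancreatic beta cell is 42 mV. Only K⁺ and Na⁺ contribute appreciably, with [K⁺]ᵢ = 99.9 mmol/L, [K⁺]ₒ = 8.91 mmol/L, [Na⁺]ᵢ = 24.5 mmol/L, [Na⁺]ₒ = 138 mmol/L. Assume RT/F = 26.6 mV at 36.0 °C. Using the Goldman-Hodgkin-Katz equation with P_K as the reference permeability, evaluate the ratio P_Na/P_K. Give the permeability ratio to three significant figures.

24.8

Let α = P_Na/P_K. GHK: Vm = 26.6·ln[(Kₒ + α·Naₒ)/(Kᵢ + α·Naᵢ)].
e^(Vm/26.6) = e^(42.0/26.6) = 4.8498
So 4.8498·(Kᵢ + α·Naᵢ) = Kₒ + α·Naₒ → α = (4.8498·99.9 − 8.91) / (138.0 − 4.8498·24.5)
α = (484.5 − 8.91) / (138.0 − 118.8) = 475.6/19.18 = 24.8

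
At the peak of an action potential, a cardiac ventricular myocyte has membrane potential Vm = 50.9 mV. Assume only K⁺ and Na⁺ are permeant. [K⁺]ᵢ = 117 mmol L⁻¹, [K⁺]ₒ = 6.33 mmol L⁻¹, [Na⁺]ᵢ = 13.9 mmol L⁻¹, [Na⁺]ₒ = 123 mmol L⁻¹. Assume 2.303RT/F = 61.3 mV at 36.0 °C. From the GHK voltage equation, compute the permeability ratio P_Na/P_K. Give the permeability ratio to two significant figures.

Let α = P_Na/P_K. GHK: Vm = 61.3·log₁₀[(Kₒ + α·Naₒ)/(Kᵢ + α·Naᵢ)].
10^(Vm/61.3) = 10^(50.9/61.3) = 6.7662
So 6.7662·(Kᵢ + α·Naᵢ) = Kₒ + α·Naₒ → α = (6.7662·117.0 − 6.33) / (123.0 − 6.7662·13.9)
α = (791.6 − 6.33) / (123.0 − 94.05) = 785.3/28.95 = 27.13

27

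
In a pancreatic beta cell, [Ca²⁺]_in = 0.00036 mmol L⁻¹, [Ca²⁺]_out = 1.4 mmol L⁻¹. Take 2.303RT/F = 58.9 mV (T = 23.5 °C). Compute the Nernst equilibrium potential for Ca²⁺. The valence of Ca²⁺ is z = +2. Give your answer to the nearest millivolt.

E = (58.9/z) · log₁₀([Ca²⁺]_out/[Ca²⁺]_in) with z = +2.
= (58.9/2) · log₁₀(1.4/0.00036) = 29.45 · log₁₀(3889)
= 29.45 · (3.5898) = 105.72 mV

106 mV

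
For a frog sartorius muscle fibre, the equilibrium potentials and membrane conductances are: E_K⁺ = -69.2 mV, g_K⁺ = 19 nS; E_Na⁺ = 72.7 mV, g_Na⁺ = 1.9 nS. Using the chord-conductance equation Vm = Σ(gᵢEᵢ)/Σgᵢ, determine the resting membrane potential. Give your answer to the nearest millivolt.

-56 mV

Σ gᵢEᵢ = 19·(-69.2) + 1.9·(72.7) = -1176.67
Σ gᵢ = 19 + 1.9 = 20.9
Vm = -1176.67 / 20.9 = -56.30 mV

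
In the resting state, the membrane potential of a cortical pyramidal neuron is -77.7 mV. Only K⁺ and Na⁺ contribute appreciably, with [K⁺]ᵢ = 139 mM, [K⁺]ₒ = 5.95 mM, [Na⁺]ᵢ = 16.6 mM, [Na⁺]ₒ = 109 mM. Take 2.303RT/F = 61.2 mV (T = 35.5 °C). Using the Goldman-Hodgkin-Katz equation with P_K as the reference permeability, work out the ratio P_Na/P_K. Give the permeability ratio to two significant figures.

Let α = P_Na/P_K. GHK: Vm = 61.2·log₁₀[(Kₒ + α·Naₒ)/(Kᵢ + α·Naᵢ)].
10^(Vm/61.2) = 10^(-77.7/61.2) = 0.053752
So 0.053752·(Kᵢ + α·Naᵢ) = Kₒ + α·Naₒ → α = (0.053752·139.0 − 5.95) / (109.0 − 0.053752·16.6)
α = (7.471 − 5.95) / (109.0 − 0.8923) = 1.521/108.1 = 0.01407

0.014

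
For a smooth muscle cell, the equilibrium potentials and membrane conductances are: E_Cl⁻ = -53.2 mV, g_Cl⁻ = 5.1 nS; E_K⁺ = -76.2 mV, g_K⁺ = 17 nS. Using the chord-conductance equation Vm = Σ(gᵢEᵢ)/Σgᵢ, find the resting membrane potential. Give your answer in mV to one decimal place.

Σ gᵢEᵢ = 5.1·(-53.2) + 17·(-76.2) = -1566.72
Σ gᵢ = 5.1 + 17 = 22.1
Vm = -1566.72 / 22.1 = -70.89 mV

-70.9 mV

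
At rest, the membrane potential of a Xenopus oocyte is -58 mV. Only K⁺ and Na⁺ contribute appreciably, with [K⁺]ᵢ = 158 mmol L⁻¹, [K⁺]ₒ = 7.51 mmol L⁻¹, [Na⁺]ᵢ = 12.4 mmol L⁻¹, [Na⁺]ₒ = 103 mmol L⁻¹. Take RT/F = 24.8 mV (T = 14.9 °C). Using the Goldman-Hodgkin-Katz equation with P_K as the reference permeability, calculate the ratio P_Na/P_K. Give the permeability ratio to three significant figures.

Let α = P_Na/P_K. GHK: Vm = 24.8·ln[(Kₒ + α·Naₒ)/(Kᵢ + α·Naᵢ)].
e^(Vm/24.8) = e^(-58.0/24.8) = 0.096452
So 0.096452·(Kᵢ + α·Naᵢ) = Kₒ + α·Naₒ → α = (0.096452·158.0 − 7.51) / (103.0 − 0.096452·12.4)
α = (15.24 − 7.51) / (103.0 − 1.196) = 7.729/101.8 = 0.07592

0.0759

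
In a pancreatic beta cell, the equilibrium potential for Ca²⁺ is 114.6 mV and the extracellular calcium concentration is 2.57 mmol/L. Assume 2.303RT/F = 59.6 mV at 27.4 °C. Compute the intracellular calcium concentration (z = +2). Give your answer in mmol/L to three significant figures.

Nernst: E = (59.6/2) · log₁₀([out]/[in]), so log₁₀([out]/[in]) = 114.6 × 2 / 59.6 = 3.8456.
[out]/[in] = 10^(3.8456) = 7009.
[in] = 2.57 / 7009 = 0.0003667 mmol/L.

0.000367 mmol/L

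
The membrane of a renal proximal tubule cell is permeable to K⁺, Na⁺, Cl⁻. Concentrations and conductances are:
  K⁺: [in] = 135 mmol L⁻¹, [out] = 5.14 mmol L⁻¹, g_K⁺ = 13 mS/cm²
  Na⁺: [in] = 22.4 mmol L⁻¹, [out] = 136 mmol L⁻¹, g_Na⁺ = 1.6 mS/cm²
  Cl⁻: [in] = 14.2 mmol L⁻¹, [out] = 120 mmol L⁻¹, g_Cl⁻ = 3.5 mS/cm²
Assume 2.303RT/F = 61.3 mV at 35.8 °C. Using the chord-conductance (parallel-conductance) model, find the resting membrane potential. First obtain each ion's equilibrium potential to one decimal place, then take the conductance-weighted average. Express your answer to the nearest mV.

-69 mV

E_K⁺ = (61.3/1)·log₁₀(5.14/135) = -87.0 mV
E_Na⁺ = (61.3/1)·log₁₀(136/22.4) = 48.0 mV
E_Cl⁻ = (61.3/-1)·log₁₀(120/14.2) = -56.8 mV
Vm = (Σ gᵢEᵢ)/(Σ gᵢ) = (13·-87.0 + 1.6·48.0 + 3.5·-56.8) / (13 + 1.6 + 3.5)
= -1253.00 / 18.1 = -69.23 mV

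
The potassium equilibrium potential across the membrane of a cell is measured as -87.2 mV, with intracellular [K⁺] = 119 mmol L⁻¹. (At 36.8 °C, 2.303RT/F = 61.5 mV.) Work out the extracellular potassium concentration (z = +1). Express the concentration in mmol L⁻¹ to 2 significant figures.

Nernst: E = (61.5/1) · log₁₀([out]/[in]), so log₁₀([out]/[in]) = -87.2 × 1 / 61.5 = -1.4179.
[out]/[in] = 10^(-1.4179) = 0.0382.
[out] = 0.0382 × 119 = 4.546 mmol L⁻¹.

4.5 mmol L⁻¹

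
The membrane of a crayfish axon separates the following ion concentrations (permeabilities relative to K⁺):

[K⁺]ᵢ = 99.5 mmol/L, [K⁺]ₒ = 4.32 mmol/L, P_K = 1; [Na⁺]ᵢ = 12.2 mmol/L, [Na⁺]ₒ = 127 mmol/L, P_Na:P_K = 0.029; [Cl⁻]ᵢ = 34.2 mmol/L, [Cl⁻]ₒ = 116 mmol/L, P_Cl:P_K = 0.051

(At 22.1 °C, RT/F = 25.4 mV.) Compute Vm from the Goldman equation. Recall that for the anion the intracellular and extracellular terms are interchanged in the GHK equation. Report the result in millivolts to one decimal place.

-60.6 mV

Vm = 25.4 · ln[(Σ P·[cation]ₒ + Σ P·[anion]ᵢ) / (Σ P·[cation]ᵢ + Σ P·[anion]ₒ)]
Numerator = 1×4.32 + 0.029×127 + 0.051×34.2 = 9.747
Denominator = 1×99.5 + 0.029×12.2 + 0.051×116 = 105.8
Vm = 25.4 · ln(0.092155) = 25.4 × (-2.3843) = -60.56 mV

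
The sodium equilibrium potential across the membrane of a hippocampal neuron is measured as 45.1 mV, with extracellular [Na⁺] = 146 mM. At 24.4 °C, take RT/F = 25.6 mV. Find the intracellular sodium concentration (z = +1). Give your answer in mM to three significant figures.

Nernst: E = (25.6/1) · ln([out]/[in]), so ln([out]/[in]) = 45.1 × 1 / 25.6 = 1.7617.
[out]/[in] = e^(1.7617) = 5.822.
[in] = 146 / 5.822 = 25.08 mM.

25.1 mM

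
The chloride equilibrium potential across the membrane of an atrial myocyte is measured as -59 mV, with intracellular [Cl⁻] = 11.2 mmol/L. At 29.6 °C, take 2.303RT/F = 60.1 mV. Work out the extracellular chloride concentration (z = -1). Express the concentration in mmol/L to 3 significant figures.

107 mmol/L

Nernst: E = (60.1/-1) · log₁₀([out]/[in]), so log₁₀([out]/[in]) = -59.0 × -1 / 60.1 = 0.9817.
[out]/[in] = 10^(0.9817) = 9.587.
[out] = 9.587 × 11.2 = 107.4 mmol/L.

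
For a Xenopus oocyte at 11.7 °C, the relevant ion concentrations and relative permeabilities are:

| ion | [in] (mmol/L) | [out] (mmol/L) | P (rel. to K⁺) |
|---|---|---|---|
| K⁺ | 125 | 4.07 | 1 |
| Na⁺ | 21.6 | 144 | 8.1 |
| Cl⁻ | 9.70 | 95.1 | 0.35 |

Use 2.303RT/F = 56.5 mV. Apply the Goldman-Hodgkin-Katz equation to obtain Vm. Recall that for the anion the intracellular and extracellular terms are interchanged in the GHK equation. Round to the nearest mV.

31 mV

Vm = 56.5 · log₁₀[(Σ P·[cation]ₒ + Σ P·[anion]ᵢ) / (Σ P·[cation]ᵢ + Σ P·[anion]ₒ)]
Numerator = 1×4.07 + 8.1×144 + 0.35×9.70 = 1174
Denominator = 1×125 + 8.1×21.6 + 0.35×95.1 = 333.2
Vm = 56.5 · log₁₀(3.5225) = 56.5 × (0.5469) = 30.90 mV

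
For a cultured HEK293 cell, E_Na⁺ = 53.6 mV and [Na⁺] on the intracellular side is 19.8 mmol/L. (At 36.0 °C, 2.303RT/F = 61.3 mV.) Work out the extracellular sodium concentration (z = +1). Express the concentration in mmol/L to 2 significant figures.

150 mmol/L

Nernst: E = (61.3/1) · log₁₀([out]/[in]), so log₁₀([out]/[in]) = 53.6 × 1 / 61.3 = 0.8744.
[out]/[in] = 10^(0.8744) = 7.488.
[out] = 7.488 × 19.8 = 148.3 mmol/L.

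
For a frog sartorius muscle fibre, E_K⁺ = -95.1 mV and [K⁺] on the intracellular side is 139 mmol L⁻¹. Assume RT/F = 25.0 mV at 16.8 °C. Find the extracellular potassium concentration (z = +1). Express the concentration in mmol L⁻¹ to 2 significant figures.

Nernst: E = (25.0/1) · ln([out]/[in]), so ln([out]/[in]) = -95.1 × 1 / 25.0 = -3.8040.
[out]/[in] = e^(-3.8040) = 0.02228.
[out] = 0.02228 × 139 = 3.097 mmol L⁻¹.

3.1 mmol L⁻¹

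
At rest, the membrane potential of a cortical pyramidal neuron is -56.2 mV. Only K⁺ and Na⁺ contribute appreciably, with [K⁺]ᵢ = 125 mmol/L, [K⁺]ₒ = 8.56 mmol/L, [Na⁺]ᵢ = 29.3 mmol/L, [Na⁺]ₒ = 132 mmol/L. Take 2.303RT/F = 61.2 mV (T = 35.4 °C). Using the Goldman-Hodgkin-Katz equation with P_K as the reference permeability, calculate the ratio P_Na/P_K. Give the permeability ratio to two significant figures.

0.051

Let α = P_Na/P_K. GHK: Vm = 61.2·log₁₀[(Kₒ + α·Naₒ)/(Kᵢ + α·Naᵢ)].
10^(Vm/61.2) = 10^(-56.2/61.2) = 0.1207
So 0.1207·(Kᵢ + α·Naᵢ) = Kₒ + α·Naₒ → α = (0.1207·125.0 − 8.56) / (132.0 − 0.1207·29.3)
α = (15.09 − 8.56) / (132.0 − 3.536) = 6.527/128.5 = 0.05081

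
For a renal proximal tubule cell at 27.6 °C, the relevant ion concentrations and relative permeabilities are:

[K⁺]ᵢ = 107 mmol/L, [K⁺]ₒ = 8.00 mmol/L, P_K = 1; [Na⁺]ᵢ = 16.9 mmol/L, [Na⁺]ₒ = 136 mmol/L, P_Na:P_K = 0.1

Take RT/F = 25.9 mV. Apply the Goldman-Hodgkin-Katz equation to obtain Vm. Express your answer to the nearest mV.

-42 mV

Vm = 25.9 · ln[(Σ P·[cation]ₒ + Σ P·[anion]ᵢ) / (Σ P·[cation]ᵢ + Σ P·[anion]ₒ)]
Numerator = 1×8.00 + 0.1×136 = 21.6
Denominator = 1×107 + 0.1×16.9 = 108.7
Vm = 25.9 · ln(0.19873) = 25.9 × (-1.6158) = -41.85 mV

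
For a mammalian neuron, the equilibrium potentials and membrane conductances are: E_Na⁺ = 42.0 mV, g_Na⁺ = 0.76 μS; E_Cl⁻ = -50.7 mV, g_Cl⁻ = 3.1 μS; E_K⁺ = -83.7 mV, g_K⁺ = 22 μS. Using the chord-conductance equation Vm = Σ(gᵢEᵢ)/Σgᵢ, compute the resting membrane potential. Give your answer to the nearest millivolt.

-76 mV

Σ gᵢEᵢ = 0.76·(42.0) + 3.1·(-50.7) + 22·(-83.7) = -1966.65
Σ gᵢ = 0.76 + 3.1 + 22 = 25.86
Vm = -1966.65 / 25.86 = -76.05 mV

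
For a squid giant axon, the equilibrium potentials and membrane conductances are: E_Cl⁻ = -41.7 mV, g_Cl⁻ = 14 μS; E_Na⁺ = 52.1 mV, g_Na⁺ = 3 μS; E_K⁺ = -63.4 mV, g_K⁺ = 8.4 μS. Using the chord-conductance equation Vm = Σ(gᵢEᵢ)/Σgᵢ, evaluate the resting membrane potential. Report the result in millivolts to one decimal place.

-37.8 mV

Σ gᵢEᵢ = 14·(-41.7) + 3·(52.1) + 8.4·(-63.4) = -960.06
Σ gᵢ = 14 + 3 + 8.4 = 25.4
Vm = -960.06 / 25.4 = -37.80 mV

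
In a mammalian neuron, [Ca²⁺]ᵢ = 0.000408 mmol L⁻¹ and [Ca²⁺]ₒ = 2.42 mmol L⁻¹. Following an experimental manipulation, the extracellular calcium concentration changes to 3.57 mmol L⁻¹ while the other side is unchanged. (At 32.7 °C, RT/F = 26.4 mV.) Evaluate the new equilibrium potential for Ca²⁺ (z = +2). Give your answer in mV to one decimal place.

119.8 mV

After the shift: [Ca²⁺]_out = 3.57, [Ca²⁺]_in = 0.000408 mmol L⁻¹.
E_new = (26.4/2)·ln(3.57/0.000408) = 13.20 · (9.0768) = 119.81 mV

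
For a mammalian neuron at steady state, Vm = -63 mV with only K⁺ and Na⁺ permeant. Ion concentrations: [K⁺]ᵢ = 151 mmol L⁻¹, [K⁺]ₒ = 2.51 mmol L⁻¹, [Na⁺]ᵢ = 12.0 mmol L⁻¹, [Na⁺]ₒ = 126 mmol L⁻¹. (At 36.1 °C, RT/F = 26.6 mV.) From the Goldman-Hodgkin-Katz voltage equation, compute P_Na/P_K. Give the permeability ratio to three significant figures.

0.0931

Let α = P_Na/P_K. GHK: Vm = 26.6·ln[(Kₒ + α·Naₒ)/(Kᵢ + α·Naᵢ)].
e^(Vm/26.6) = e^(-63.0/26.6) = 0.093628
So 0.093628·(Kᵢ + α·Naᵢ) = Kₒ + α·Naₒ → α = (0.093628·151.0 − 2.51) / (126.0 − 0.093628·12.0)
α = (14.14 − 2.51) / (126.0 − 1.124) = 11.63/124.9 = 0.09312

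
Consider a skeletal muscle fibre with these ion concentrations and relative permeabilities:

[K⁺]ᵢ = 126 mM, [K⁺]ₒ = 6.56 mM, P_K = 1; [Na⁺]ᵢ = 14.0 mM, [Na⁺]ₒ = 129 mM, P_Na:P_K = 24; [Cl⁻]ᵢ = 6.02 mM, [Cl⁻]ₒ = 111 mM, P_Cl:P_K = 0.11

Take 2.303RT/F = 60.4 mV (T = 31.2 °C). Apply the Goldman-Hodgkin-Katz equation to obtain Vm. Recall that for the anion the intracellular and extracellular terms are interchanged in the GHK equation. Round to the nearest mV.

49 mV

Vm = 60.4 · log₁₀[(Σ P·[cation]ₒ + Σ P·[anion]ᵢ) / (Σ P·[cation]ᵢ + Σ P·[anion]ₒ)]
Numerator = 1×6.56 + 24×129 + 0.11×6.02 = 3103
Denominator = 1×126 + 24×14.0 + 0.11×111 = 474.2
Vm = 60.4 · log₁₀(6.544) = 60.4 × (0.8158) = 49.28 mV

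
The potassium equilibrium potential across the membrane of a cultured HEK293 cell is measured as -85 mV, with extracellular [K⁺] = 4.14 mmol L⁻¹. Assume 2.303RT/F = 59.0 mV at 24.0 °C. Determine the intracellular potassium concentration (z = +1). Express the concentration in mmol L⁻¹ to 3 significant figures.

Nernst: E = (59.0/1) · log₁₀([out]/[in]), so log₁₀([out]/[in]) = -85.0 × 1 / 59.0 = -1.4407.
[out]/[in] = 10^(-1.4407) = 0.03625.
[in] = 4.14 / 0.03625 = 114.2 mmol L⁻¹.

114 mmol L⁻¹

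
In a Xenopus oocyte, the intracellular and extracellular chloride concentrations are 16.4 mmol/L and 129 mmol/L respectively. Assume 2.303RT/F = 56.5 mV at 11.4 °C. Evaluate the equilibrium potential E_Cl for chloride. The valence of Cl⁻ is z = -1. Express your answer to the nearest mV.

-51 mV

E = (56.5/z) · log₁₀([Cl⁻]_out/[Cl⁻]_in) with z = -1.
For an anion, dividing by z = -1 reverses the sign.
= (56.5/-1) · log₁₀(129/16.4) = -56.50 · log₁₀(7.866)
= -56.50 · (0.8957) = -50.61 mV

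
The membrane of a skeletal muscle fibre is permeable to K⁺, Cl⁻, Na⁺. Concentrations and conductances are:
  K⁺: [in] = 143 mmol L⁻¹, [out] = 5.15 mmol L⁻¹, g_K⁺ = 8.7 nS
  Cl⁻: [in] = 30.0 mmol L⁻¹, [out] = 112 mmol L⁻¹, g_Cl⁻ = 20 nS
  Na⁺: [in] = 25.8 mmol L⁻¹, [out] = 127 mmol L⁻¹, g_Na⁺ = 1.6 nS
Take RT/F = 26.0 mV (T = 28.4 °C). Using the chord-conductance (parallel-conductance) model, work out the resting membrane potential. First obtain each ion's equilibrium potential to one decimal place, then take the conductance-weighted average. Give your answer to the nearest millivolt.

-45 mV

E_K⁺ = (26.0/1)·ln(5.15/143) = -86.4 mV
E_Cl⁻ = (26.0/-1)·ln(112/30.0) = -34.2 mV
E_Na⁺ = (26.0/1)·ln(127/25.8) = 41.4 mV
Vm = (Σ gᵢEᵢ)/(Σ gᵢ) = (8.7·-86.4 + 20·-34.2 + 1.6·41.4) / (8.7 + 20 + 1.6)
= -1369.44 / 30.3 = -45.20 mV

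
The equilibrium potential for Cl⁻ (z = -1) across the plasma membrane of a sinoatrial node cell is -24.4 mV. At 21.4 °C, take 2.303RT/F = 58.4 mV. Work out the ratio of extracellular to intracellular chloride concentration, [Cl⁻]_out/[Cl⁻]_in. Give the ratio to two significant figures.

log₁₀([out]/[in]) = E·z/(58.4) = -24.4 × -1 / 58.4 = 0.4178
[out]/[in] = 10^(0.4178) = 2.617

2.6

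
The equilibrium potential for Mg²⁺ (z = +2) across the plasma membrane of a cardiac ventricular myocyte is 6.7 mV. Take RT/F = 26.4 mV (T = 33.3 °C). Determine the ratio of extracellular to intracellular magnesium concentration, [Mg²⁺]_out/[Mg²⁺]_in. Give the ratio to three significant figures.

ln([out]/[in]) = E·z/(26.4) = 6.7 × 2 / 26.4 = 0.5076
[out]/[in] = e^(0.5076) = 1.661

1.66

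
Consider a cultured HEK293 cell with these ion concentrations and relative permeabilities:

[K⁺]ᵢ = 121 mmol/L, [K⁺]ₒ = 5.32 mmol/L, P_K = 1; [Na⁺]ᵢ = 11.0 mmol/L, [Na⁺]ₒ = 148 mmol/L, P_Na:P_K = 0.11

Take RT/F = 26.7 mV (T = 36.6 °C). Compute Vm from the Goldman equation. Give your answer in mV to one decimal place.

-46.3 mV

Vm = 26.7 · ln[(Σ P·[cation]ₒ + Σ P·[anion]ᵢ) / (Σ P·[cation]ᵢ + Σ P·[anion]ₒ)]
Numerator = 1×5.32 + 0.11×148 = 21.6
Denominator = 1×121 + 0.11×11.0 = 122.2
Vm = 26.7 · ln(0.17674) = 26.7 × (-1.7330) = -46.27 mV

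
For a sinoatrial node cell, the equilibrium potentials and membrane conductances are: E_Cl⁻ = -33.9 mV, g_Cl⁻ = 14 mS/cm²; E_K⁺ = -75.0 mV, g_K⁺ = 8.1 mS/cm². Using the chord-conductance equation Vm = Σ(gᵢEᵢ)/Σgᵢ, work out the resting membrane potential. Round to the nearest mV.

Σ gᵢEᵢ = 14·(-33.9) + 8.1·(-75.0) = -1082.10
Σ gᵢ = 14 + 8.1 = 22.1
Vm = -1082.10 / 22.1 = -48.96 mV

-49 mV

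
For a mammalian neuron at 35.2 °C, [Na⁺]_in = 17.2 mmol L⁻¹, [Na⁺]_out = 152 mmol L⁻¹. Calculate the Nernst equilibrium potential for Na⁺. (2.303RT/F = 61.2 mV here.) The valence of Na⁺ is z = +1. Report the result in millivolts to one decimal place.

E = (61.2/z) · log₁₀([Na⁺]_out/[Na⁺]_in) with z = +1.
= (61.2/1) · log₁₀(152/17.2) = 61.20 · log₁₀(8.837)
= 61.20 · (0.9463) = 57.91 mV

57.9 mV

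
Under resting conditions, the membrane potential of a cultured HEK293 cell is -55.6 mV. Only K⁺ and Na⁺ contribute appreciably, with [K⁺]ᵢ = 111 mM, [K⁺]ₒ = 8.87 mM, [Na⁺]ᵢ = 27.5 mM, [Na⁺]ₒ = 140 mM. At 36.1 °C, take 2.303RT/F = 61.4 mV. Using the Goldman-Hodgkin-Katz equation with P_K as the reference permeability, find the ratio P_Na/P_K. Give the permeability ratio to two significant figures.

Let α = P_Na/P_K. GHK: Vm = 61.4·log₁₀[(Kₒ + α·Naₒ)/(Kᵢ + α·Naᵢ)].
10^(Vm/61.4) = 10^(-55.6/61.4) = 0.1243
So 0.1243·(Kᵢ + α·Naᵢ) = Kₒ + α·Naₒ → α = (0.1243·111.0 − 8.87) / (140.0 − 0.1243·27.5)
α = (13.8 − 8.87) / (140.0 − 3.418) = 4.927/136.6 = 0.03607

0.036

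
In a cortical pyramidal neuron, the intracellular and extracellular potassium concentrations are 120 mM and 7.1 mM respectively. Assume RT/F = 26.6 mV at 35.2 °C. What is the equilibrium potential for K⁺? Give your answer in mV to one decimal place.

-75.2 mV

E = (26.6/z) · ln([K⁺]_out/[K⁺]_in) with z = +1.
= (26.6/1) · ln(7.1/120) = 26.60 · ln(0.05917)
= 26.60 · (-2.8274) = -75.21 mV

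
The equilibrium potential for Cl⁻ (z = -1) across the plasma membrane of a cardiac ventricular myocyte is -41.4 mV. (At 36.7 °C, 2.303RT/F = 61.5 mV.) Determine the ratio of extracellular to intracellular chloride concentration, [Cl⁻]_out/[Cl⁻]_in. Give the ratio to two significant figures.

log₁₀([out]/[in]) = E·z/(61.5) = -41.4 × -1 / 61.5 = 0.6732
[out]/[in] = 10^(0.6732) = 4.712

4.7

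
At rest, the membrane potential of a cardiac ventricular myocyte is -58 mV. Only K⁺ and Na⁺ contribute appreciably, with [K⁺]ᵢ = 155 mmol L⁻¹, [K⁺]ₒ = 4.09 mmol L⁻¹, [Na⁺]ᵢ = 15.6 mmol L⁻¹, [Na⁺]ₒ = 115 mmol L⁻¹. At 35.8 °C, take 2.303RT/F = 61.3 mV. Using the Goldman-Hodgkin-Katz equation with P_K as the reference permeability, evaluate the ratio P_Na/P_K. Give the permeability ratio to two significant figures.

Let α = P_Na/P_K. GHK: Vm = 61.3·log₁₀[(Kₒ + α·Naₒ)/(Kᵢ + α·Naᵢ)].
10^(Vm/61.3) = 10^(-58.0/61.3) = 0.1132
So 0.1132·(Kᵢ + α·Naᵢ) = Kₒ + α·Naₒ → α = (0.1132·155.0 − 4.09) / (115.0 − 0.1132·15.6)
α = (17.55 − 4.09) / (115.0 − 1.766) = 13.46/113.2 = 0.1188

0.12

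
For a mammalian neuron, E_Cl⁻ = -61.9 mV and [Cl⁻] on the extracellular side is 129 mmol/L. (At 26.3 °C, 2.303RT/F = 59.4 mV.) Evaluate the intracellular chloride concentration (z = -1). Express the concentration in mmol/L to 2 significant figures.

12 mmol/L

Nernst: E = (59.4/-1) · log₁₀([out]/[in]), so log₁₀([out]/[in]) = -61.9 × -1 / 59.4 = 1.0421.
[out]/[in] = 10^(1.0421) = 11.02.
[in] = 129 / 11.02 = 11.71 mmol/L.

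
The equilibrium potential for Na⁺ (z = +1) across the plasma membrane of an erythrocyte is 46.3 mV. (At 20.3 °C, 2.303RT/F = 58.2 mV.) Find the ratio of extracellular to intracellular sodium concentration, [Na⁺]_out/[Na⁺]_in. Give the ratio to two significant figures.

6.2

log₁₀([out]/[in]) = E·z/(58.2) = 46.3 × 1 / 58.2 = 0.7955
[out]/[in] = 10^(0.7955) = 6.245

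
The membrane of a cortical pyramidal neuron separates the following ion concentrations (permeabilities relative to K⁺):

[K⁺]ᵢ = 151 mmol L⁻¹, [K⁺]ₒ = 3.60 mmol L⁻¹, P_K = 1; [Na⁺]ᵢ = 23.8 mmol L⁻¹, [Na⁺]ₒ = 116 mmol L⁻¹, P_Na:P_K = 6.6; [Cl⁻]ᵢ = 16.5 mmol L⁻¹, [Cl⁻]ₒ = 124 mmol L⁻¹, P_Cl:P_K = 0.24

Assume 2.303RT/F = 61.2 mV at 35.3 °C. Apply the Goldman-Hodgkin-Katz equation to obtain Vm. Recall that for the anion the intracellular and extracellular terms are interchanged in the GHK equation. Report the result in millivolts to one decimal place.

22.0 mV

Vm = 61.2 · log₁₀[(Σ P·[cation]ₒ + Σ P·[anion]ᵢ) / (Σ P·[cation]ᵢ + Σ P·[anion]ₒ)]
Numerator = 1×3.60 + 6.6×116 + 0.24×16.5 = 773.2
Denominator = 1×151 + 6.6×23.8 + 0.24×124 = 337.8
Vm = 61.2 · log₁₀(2.2885) = 61.2 × (0.3596) = 22.00 mV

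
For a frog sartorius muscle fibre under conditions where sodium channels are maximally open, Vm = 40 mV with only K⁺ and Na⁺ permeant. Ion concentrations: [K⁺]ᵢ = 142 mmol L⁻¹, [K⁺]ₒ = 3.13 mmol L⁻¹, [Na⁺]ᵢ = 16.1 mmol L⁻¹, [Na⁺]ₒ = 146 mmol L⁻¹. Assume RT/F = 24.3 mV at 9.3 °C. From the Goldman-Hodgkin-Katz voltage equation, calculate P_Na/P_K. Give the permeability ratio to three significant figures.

Let α = P_Na/P_K. GHK: Vm = 24.3·ln[(Kₒ + α·Naₒ)/(Kᵢ + α·Naᵢ)].
e^(Vm/24.3) = e^(40.0/24.3) = 5.1867
So 5.1867·(Kᵢ + α·Naᵢ) = Kₒ + α·Naₒ → α = (5.1867·142.0 − 3.13) / (146.0 − 5.1867·16.1)
α = (736.5 − 3.13) / (146.0 − 83.51) = 733.4/62.49 = 11.74

11.7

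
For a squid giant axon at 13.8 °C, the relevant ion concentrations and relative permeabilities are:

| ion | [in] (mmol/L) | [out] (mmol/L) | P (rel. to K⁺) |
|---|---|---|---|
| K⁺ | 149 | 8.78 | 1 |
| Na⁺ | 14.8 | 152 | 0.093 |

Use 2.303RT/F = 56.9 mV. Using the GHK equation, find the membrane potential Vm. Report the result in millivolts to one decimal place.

-46.5 mV

Vm = 56.9 · log₁₀[(Σ P·[cation]ₒ + Σ P·[anion]ᵢ) / (Σ P·[cation]ᵢ + Σ P·[anion]ₒ)]
Numerator = 1×8.78 + 0.093×152 = 22.92
Denominator = 1×149 + 0.093×14.8 = 150.4
Vm = 56.9 · log₁₀(0.15239) = 56.9 × (-0.8170) = -46.49 mV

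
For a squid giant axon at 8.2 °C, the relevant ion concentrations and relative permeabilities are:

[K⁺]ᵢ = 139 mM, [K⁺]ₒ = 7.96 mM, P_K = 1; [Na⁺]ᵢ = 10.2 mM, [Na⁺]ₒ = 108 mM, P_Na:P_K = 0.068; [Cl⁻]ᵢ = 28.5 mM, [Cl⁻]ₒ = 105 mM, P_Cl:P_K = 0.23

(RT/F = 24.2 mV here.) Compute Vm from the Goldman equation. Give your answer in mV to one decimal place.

-48.7 mV

Vm = 24.2 · ln[(Σ P·[cation]ₒ + Σ P·[anion]ᵢ) / (Σ P·[cation]ᵢ + Σ P·[anion]ₒ)]
Numerator = 1×7.96 + 0.068×108 + 0.23×28.5 = 21.86
Denominator = 1×139 + 0.068×10.2 + 0.23×105 = 163.8
Vm = 24.2 · ln(0.13341) = 24.2 × (-2.0143) = -48.75 mV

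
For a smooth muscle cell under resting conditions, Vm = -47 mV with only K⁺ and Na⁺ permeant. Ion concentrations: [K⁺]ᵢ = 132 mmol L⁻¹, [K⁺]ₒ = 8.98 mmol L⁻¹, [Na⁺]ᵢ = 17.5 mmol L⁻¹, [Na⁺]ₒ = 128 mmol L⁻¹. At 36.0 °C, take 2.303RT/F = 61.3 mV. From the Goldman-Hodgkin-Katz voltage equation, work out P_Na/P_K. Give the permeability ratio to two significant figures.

Let α = P_Na/P_K. GHK: Vm = 61.3·log₁₀[(Kₒ + α·Naₒ)/(Kᵢ + α·Naᵢ)].
10^(Vm/61.3) = 10^(-47.0/61.3) = 0.17111
So 0.17111·(Kᵢ + α·Naᵢ) = Kₒ + α·Naₒ → α = (0.17111·132.0 − 8.98) / (128.0 − 0.17111·17.5)
α = (22.59 − 8.98) / (128.0 − 2.994) = 13.61/125 = 0.1088

0.11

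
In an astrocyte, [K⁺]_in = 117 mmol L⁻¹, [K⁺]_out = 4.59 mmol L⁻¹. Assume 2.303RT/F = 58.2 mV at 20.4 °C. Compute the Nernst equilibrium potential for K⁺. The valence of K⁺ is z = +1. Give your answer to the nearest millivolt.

-82 mV

E = (58.2/z) · log₁₀([K⁺]_out/[K⁺]_in) with z = +1.
= (58.2/1) · log₁₀(4.59/117) = 58.20 · log₁₀(0.03923)
= 58.20 · (-1.4064) = -81.85 mV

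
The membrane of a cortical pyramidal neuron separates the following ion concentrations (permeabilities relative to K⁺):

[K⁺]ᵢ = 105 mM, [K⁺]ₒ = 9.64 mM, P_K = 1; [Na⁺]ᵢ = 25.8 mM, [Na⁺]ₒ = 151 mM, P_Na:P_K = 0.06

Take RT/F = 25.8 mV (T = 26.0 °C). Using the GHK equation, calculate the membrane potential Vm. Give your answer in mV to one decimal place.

-44.9 mV

Vm = 25.8 · ln[(Σ P·[cation]ₒ + Σ P·[anion]ᵢ) / (Σ P·[cation]ᵢ + Σ P·[anion]ₒ)]
Numerator = 1×9.64 + 0.06×151 = 18.7
Denominator = 1×105 + 0.06×25.8 = 106.5
Vm = 25.8 · ln(0.17551) = 25.8 × (-1.7401) = -44.89 mV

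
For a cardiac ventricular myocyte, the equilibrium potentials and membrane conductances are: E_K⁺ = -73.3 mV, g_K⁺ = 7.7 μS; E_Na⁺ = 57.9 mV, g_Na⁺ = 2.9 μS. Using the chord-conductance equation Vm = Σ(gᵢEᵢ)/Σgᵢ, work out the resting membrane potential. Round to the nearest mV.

Σ gᵢEᵢ = 7.7·(-73.3) + 2.9·(57.9) = -396.50
Σ gᵢ = 7.7 + 2.9 = 10.6
Vm = -396.50 / 10.6 = -37.41 mV

-37 mV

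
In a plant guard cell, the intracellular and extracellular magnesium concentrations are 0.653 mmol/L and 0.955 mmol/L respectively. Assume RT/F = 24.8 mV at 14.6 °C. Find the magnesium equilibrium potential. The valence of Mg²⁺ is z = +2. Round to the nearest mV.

E = (24.8/z) · ln([Mg²⁺]_out/[Mg²⁺]_in) with z = +2.
= (24.8/2) · ln(0.955/0.653) = 12.40 · ln(1.462)
= 12.40 · (0.3801) = 4.71 mV

5 mV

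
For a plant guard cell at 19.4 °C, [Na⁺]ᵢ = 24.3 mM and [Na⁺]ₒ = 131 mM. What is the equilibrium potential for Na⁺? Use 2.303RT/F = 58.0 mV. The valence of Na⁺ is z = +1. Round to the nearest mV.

42 mV

E = (58.0/z) · log₁₀([Na⁺]_out/[Na⁺]_in) with z = +1.
= (58.0/1) · log₁₀(131/24.3) = 58.00 · log₁₀(5.391)
= 58.00 · (0.7317) = 42.44 mV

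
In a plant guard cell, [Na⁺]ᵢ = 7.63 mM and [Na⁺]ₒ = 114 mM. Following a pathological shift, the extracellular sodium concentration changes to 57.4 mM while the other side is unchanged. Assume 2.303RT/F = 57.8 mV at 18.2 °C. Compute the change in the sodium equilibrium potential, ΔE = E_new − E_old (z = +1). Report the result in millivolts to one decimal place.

E_old = (57.8/1)·log₁₀(114/7.63) = 67.88 mV
E_new = (57.8/1)·log₁₀(57.4/7.63) = 50.66 mV
ΔE = 50.66 − (67.88) = -17.22 mV

-17.2 mV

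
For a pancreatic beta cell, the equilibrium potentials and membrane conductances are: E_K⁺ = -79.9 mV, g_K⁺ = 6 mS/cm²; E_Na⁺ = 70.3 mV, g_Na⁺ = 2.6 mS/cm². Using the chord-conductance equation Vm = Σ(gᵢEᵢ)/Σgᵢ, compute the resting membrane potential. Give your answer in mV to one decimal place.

-34.5 mV

Σ gᵢEᵢ = 6·(-79.9) + 2.6·(70.3) = -296.62
Σ gᵢ = 6 + 2.6 = 8.6
Vm = -296.62 / 8.6 = -34.49 mV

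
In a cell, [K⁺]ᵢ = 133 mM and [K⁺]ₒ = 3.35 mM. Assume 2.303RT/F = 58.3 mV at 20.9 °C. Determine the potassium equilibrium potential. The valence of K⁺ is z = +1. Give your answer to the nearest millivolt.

-93 mV

E = (58.3/z) · log₁₀([K⁺]_out/[K⁺]_in) with z = +1.
= (58.3/1) · log₁₀(3.35/133) = 58.30 · log₁₀(0.02519)
= 58.30 · (-1.5988) = -93.21 mV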